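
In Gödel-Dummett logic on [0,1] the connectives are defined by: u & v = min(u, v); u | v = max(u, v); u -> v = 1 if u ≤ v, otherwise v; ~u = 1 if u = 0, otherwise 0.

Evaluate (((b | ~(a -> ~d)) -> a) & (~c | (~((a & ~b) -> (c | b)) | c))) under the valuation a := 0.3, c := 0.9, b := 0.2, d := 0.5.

~d: Gödel ¬ of 0.5 = 0 (operand ≠ 0)
(a -> ~d): 0.3 > 0, so result = 0
~(a -> ~d): Gödel ¬ of 0 = 1 (operand is 0)
(b | ~(a -> ~d)) = max(0.2, 1) = 1
((b | ~(a -> ~d)) -> a): 1 > 0.3, so result = 0.3
~c: Gödel ¬ of 0.9 = 0 (operand ≠ 0)
~b: Gödel ¬ of 0.2 = 0 (operand ≠ 0)
(a & ~b) = min(0.3, 0) = 0
(c | b) = max(0.9, 0.2) = 0.9
((a & ~b) -> (c | b)): 0 ≤ 0.9, so result = 1
~((a & ~b) -> (c | b)): Gödel ¬ of 1 = 0 (operand ≠ 0)
(~((a & ~b) -> (c | b)) | c) = max(0, 0.9) = 0.9
(~c | (~((a & ~b) -> (c | b)) | c)) = max(0, 0.9) = 0.9
(((b | ~(a -> ~d)) -> a) & (~c | (~((a & ~b) -> (c | b)) | c))) = min(0.3, 0.9) = 0.3

0.30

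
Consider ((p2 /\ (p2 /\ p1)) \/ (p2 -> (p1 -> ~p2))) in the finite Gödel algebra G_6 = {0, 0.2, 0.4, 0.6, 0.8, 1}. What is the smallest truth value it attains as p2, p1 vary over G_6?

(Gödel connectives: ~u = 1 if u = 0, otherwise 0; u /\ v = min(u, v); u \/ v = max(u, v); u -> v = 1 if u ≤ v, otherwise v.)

0.20

The minimum is attained at p2 = 0.2, p1 = 0.2:
  (p2 /\ p1) = min(0.2, 0.2) = 0.2
  (p2 /\ (p2 /\ p1)) = min(0.2, 0.2) = 0.2
  ~p2: Gödel ¬ of 0.2 = 0 (operand ≠ 0)
  (p1 -> ~p2): 0.2 > 0, so result = 0
  (p2 -> (p1 -> ~p2)): 0.2 > 0, so result = 0
  ((p2 /\ (p2 /\ p1)) \/ (p2 -> (p1 -> ~p2))) = max(0.2, 0) = 0.2
Checking all 36 assignments confirms none give a value below 0.20.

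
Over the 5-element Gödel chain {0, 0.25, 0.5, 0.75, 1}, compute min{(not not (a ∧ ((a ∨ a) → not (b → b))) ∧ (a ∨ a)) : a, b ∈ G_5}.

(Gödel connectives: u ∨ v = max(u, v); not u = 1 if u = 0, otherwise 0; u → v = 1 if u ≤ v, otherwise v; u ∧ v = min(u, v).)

0.00

The minimum is attained at a = 0, b = 0:
  (a ∨ a) = max(0, 0) = 0
  (b → b): 0 ≤ 0, so result = 1
  not (b → b): Gödel ¬ of 1 = 0 (operand ≠ 0)
  ((a ∨ a) → not (b → b)): 0 ≤ 0, so result = 1
  (a ∧ ((a ∨ a) → not (b → b))) = min(0, 1) = 0
  not (a ∧ ((a ∨ a) → not (b → b))): Gödel ¬ of 0 = 1 (operand is 0)
  not not (a ∧ ((a ∨ a) → not (b → b))): Gödel ¬ of 1 = 0 (operand ≠ 0)
  (a ∨ a) = max(0, 0) = 0
  (not not (a ∧ ((a ∨ a) → not (b → b))) ∧ (a ∨ a)) = min(0, 0) = 0
Checking all 25 assignments confirms none give a value below 0.00.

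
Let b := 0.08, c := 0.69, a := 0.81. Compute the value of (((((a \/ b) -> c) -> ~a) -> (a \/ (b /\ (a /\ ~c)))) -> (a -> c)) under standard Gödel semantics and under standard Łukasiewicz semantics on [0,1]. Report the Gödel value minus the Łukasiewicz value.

Gödel evaluation:
  (a \/ b) = max(0.81, 0.08) = 0.81
  ((a \/ b) -> c): 0.81 > 0.69, so result = 0.69
  ~a: Gödel ¬ of 0.81 = 0 (operand ≠ 0)
  (((a \/ b) -> c) -> ~a): 0.69 > 0, so result = 0
  ~c: Gödel ¬ of 0.69 = 0 (operand ≠ 0)
  (a /\ ~c) = min(0.81, 0) = 0
  (b /\ (a /\ ~c)) = min(0.08, 0) = 0
  (a \/ (b /\ (a /\ ~c))) = max(0.81, 0) = 0.81
  ((((a \/ b) -> c) -> ~a) -> (a \/ (b /\ (a /\ ~c)))): 0 ≤ 0.81, so result = 1
  (a -> c): 0.81 > 0.69, so result = 0.69
  (((((a \/ b) -> c) -> ~a) -> (a \/ (b /\ (a /\ ~c)))) -> (a -> c)): 1 > 0.69, so result = 0.69
  Gödel value = 0.69
Łukasiewicz evaluation:
  (a \/ b) = max(0.81, 0.08) = 0.81
  ((a \/ b) -> c): min(1, 1 − 0.81 + 0.69) = 0.88
  ~a: Łukasiewicz ¬ gives 1 − 0.81 = 0.19
  (((a \/ b) -> c) -> ~a): min(1, 1 − 0.88 + 0.19) = 0.31
  ~c: Łukasiewicz ¬ gives 1 − 0.69 = 0.31
  (a /\ ~c) = min(0.81, 0.31) = 0.31
  (b /\ (a /\ ~c)) = min(0.08, 0.31) = 0.08
  (a \/ (b /\ (a /\ ~c))) = max(0.81, 0.08) = 0.81
  ((((a \/ b) -> c) -> ~a) -> (a \/ (b /\ (a /\ ~c)))): min(1, 1 − 0.31 + 0.81) = 1
  (a -> c): min(1, 1 − 0.81 + 0.69) = 0.88
  (((((a \/ b) -> c) -> ~a) -> (a \/ (b /\ (a /\ ~c)))) -> (a -> c)): min(1, 1 − 1 + 0.88) = 0.88
  Łukasiewicz value = 0.88
Difference: 0.69 − 0.88 = -0.19

-0.19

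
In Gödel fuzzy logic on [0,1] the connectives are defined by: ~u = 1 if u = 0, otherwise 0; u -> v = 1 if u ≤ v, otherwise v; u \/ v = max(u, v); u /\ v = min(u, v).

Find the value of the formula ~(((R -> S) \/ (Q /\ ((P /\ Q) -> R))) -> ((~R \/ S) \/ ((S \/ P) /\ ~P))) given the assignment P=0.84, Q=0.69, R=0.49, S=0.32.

0.00

(R -> S): 0.49 > 0.32, so result = 0.32
(P /\ Q) = min(0.84, 0.69) = 0.69
((P /\ Q) -> R): 0.69 > 0.49, so result = 0.49
(Q /\ ((P /\ Q) -> R)) = min(0.69, 0.49) = 0.49
((R -> S) \/ (Q /\ ((P /\ Q) -> R))) = max(0.32, 0.49) = 0.49
~R: Gödel ¬ of 0.49 = 0 (operand ≠ 0)
(~R \/ S) = max(0, 0.32) = 0.32
(S \/ P) = max(0.32, 0.84) = 0.84
~P: Gödel ¬ of 0.84 = 0 (operand ≠ 0)
((S \/ P) /\ ~P) = min(0.84, 0) = 0
((~R \/ S) \/ ((S \/ P) /\ ~P)) = max(0.32, 0) = 0.32
(((R -> S) \/ (Q /\ ((P /\ Q) -> R))) -> ((~R \/ S) \/ ((S \/ P) /\ ~P))): 0.49 > 0.32, so result = 0.32
~(((R -> S) \/ (Q /\ ((P /\ Q) -> R))) -> ((~R \/ S) \/ ((S \/ P) /\ ~P))): Gödel ¬ of 0.32 = 0 (operand ≠ 0)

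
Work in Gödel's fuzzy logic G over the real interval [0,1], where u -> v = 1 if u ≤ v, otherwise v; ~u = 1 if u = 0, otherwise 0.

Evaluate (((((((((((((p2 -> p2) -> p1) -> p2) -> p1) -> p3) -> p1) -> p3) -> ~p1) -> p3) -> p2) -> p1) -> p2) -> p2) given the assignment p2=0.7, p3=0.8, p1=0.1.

0.70

(p2 -> p2): 0.7 ≤ 0.7, so result = 1
((p2 -> p2) -> p1): 1 > 0.1, so result = 0.1
(((p2 -> p2) -> p1) -> p2): 0.1 ≤ 0.7, so result = 1
((((p2 -> p2) -> p1) -> p2) -> p1): 1 > 0.1, so result = 0.1
(((((p2 -> p2) -> p1) -> p2) -> p1) -> p3): 0.1 ≤ 0.8, so result = 1
((((((p2 -> p2) -> p1) -> p2) -> p1) -> p3) -> p1): 1 > 0.1, so result = 0.1
(((((((p2 -> p2) -> p1) -> p2) -> p1) -> p3) -> p1) -> p3): 0.1 ≤ 0.8, so result = 1
~p1: Gödel ¬ of 0.1 = 0 (operand ≠ 0)
((((((((p2 -> p2) -> p1) -> p2) -> p1) -> p3) -> p1) -> p3) -> ~p1): 1 > 0, so result = 0
(((((((((p2 -> p2) -> p1) -> p2) -> p1) -> p3) -> p1) -> p3) -> ~p1) -> p3): 0 ≤ 0.8, so result = 1
((((((((((p2 -> p2) -> p1) -> p2) -> p1) -> p3) -> p1) -> p3) -> ~p1) -> p3) -> p2): 1 > 0.7, so result = 0.7
(((((((((((p2 -> p2) -> p1) -> p2) -> p1) -> p3) -> p1) -> p3) -> ~p1) -> p3) -> p2) -> p1): 0.7 > 0.1, so result = 0.1
((((((((((((p2 -> p2) -> p1) -> p2) -> p1) -> p3) -> p1) -> p3) -> ~p1) -> p3) -> p2) -> p1) -> p2): 0.1 ≤ 0.7, so result = 1
(((((((((((((p2 -> p2) -> p1) -> p2) -> p1) -> p3) -> p1) -> p3) -> ~p1) -> p3) -> p2) -> p1) -> p2) -> p2): 1 > 0.7, so result = 0.7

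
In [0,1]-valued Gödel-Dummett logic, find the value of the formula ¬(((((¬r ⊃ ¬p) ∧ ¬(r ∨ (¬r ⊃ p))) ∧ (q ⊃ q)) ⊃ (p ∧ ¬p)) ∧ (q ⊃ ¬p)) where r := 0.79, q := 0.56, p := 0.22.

1.00

¬r: Gödel ¬ of 0.79 = 0 (operand ≠ 0)
¬p: Gödel ¬ of 0.22 = 0 (operand ≠ 0)
(¬r ⊃ ¬p): 0 ≤ 0, so result = 1
¬r: Gödel ¬ of 0.79 = 0 (operand ≠ 0)
(¬r ⊃ p): 0 ≤ 0.22, so result = 1
(r ∨ (¬r ⊃ p)) = max(0.79, 1) = 1
¬(r ∨ (¬r ⊃ p)): Gödel ¬ of 1 = 0 (operand ≠ 0)
((¬r ⊃ ¬p) ∧ ¬(r ∨ (¬r ⊃ p))) = min(1, 0) = 0
(q ⊃ q): 0.56 ≤ 0.56, so result = 1
(((¬r ⊃ ¬p) ∧ ¬(r ∨ (¬r ⊃ p))) ∧ (q ⊃ q)) = min(0, 1) = 0
¬p: Gödel ¬ of 0.22 = 0 (operand ≠ 0)
(p ∧ ¬p) = min(0.22, 0) = 0
((((¬r ⊃ ¬p) ∧ ¬(r ∨ (¬r ⊃ p))) ∧ (q ⊃ q)) ⊃ (p ∧ ¬p)): 0 ≤ 0, so result = 1
¬p: Gödel ¬ of 0.22 = 0 (operand ≠ 0)
(q ⊃ ¬p): 0.56 > 0, so result = 0
(((((¬r ⊃ ¬p) ∧ ¬(r ∨ (¬r ⊃ p))) ∧ (q ⊃ q)) ⊃ (p ∧ ¬p)) ∧ (q ⊃ ¬p)) = min(1, 0) = 0
¬(((((¬r ⊃ ¬p) ∧ ¬(r ∨ (¬r ⊃ p))) ∧ (q ⊃ q)) ⊃ (p ∧ ¬p)) ∧ (q ⊃ ¬p)): Gödel ¬ of 0 = 1 (operand is 0)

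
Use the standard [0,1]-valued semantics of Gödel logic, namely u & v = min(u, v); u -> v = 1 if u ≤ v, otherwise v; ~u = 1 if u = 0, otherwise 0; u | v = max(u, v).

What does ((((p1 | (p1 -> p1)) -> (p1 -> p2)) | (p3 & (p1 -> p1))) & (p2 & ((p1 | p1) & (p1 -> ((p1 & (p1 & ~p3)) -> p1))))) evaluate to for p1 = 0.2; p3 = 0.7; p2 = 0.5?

0.20

(p1 -> p1): 0.2 ≤ 0.2, so result = 1
(p1 | (p1 -> p1)) = max(0.2, 1) = 1
(p1 -> p2): 0.2 ≤ 0.5, so result = 1
((p1 | (p1 -> p1)) -> (p1 -> p2)): 1 ≤ 1, so result = 1
(p1 -> p1): 0.2 ≤ 0.2, so result = 1
(p3 & (p1 -> p1)) = min(0.7, 1) = 0.7
(((p1 | (p1 -> p1)) -> (p1 -> p2)) | (p3 & (p1 -> p1))) = max(1, 0.7) = 1
(p1 | p1) = max(0.2, 0.2) = 0.2
~p3: Gödel ¬ of 0.7 = 0 (operand ≠ 0)
(p1 & ~p3) = min(0.2, 0) = 0
(p1 & (p1 & ~p3)) = min(0.2, 0) = 0
((p1 & (p1 & ~p3)) -> p1): 0 ≤ 0.2, so result = 1
(p1 -> ((p1 & (p1 & ~p3)) -> p1)): 0.2 ≤ 1, so result = 1
((p1 | p1) & (p1 -> ((p1 & (p1 & ~p3)) -> p1))) = min(0.2, 1) = 0.2
(p2 & ((p1 | p1) & (p1 -> ((p1 & (p1 & ~p3)) -> p1)))) = min(0.5, 0.2) = 0.2
((((p1 | (p1 -> p1)) -> (p1 -> p2)) | (p3 & (p1 -> p1))) & (p2 & ((p1 | p1) & (p1 -> ((p1 & (p1 & ~p3)) -> p1))))) = min(1, 0.2) = 0.2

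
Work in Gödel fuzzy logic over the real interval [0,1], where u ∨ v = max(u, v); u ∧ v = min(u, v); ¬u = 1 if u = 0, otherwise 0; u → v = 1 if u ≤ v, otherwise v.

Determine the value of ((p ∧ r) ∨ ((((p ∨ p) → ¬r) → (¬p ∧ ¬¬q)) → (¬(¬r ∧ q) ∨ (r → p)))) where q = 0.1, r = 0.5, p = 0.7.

(p ∧ r) = min(0.7, 0.5) = 0.5
(p ∨ p) = max(0.7, 0.7) = 0.7
¬r: Gödel ¬ of 0.5 = 0 (operand ≠ 0)
((p ∨ p) → ¬r): 0.7 > 0, so result = 0
¬p: Gödel ¬ of 0.7 = 0 (operand ≠ 0)
¬q: Gödel ¬ of 0.1 = 0 (operand ≠ 0)
¬¬q: Gödel ¬ of 0 = 1 (operand is 0)
(¬p ∧ ¬¬q) = min(0, 1) = 0
(((p ∨ p) → ¬r) → (¬p ∧ ¬¬q)): 0 ≤ 0, so result = 1
¬r: Gödel ¬ of 0.5 = 0 (operand ≠ 0)
(¬r ∧ q) = min(0, 0.1) = 0
¬(¬r ∧ q): Gödel ¬ of 0 = 1 (operand is 0)
(r → p): 0.5 ≤ 0.7, so result = 1
(¬(¬r ∧ q) ∨ (r → p)) = max(1, 1) = 1
((((p ∨ p) → ¬r) → (¬p ∧ ¬¬q)) → (¬(¬r ∧ q) ∨ (r → p))): 1 ≤ 1, so result = 1
((p ∧ r) ∨ ((((p ∨ p) → ¬r) → (¬p ∧ ¬¬q)) → (¬(¬r ∧ q) ∨ (r → p)))) = max(0.5, 1) = 1

1.00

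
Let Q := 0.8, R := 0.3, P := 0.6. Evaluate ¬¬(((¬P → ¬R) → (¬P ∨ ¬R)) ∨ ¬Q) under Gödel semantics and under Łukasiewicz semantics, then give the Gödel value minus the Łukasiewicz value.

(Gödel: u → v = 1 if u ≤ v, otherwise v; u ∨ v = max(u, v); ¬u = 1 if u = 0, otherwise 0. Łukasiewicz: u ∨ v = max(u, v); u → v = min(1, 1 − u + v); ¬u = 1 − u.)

-0.70

Gödel evaluation:
  ¬P: Gödel ¬ of 0.6 = 0 (operand ≠ 0)
  ¬R: Gödel ¬ of 0.3 = 0 (operand ≠ 0)
  (¬P → ¬R): 0 ≤ 0, so result = 1
  ¬P: Gödel ¬ of 0.6 = 0 (operand ≠ 0)
  ¬R: Gödel ¬ of 0.3 = 0 (operand ≠ 0)
  (¬P ∨ ¬R) = max(0, 0) = 0
  ((¬P → ¬R) → (¬P ∨ ¬R)): 1 > 0, so result = 0
  ¬Q: Gödel ¬ of 0.8 = 0 (operand ≠ 0)
  (((¬P → ¬R) → (¬P ∨ ¬R)) ∨ ¬Q) = max(0, 0) = 0
  ¬(((¬P → ¬R) → (¬P ∨ ¬R)) ∨ ¬Q): Gödel ¬ of 0 = 1 (operand is 0)
  ¬¬(((¬P → ¬R) → (¬P ∨ ¬R)) ∨ ¬Q): Gödel ¬ of 1 = 0 (operand ≠ 0)
  Gödel value = 0
Łukasiewicz evaluation:
  ¬P: Łukasiewicz ¬ gives 1 − 0.6 = 0.4
  ¬R: Łukasiewicz ¬ gives 1 − 0.3 = 0.7
  (¬P → ¬R): min(1, 1 − 0.4 + 0.7) = 1
  ¬P: Łukasiewicz ¬ gives 1 − 0.6 = 0.4
  ¬R: Łukasiewicz ¬ gives 1 − 0.3 = 0.7
  (¬P ∨ ¬R) = max(0.4, 0.7) = 0.7
  ((¬P → ¬R) → (¬P ∨ ¬R)): min(1, 1 − 1 + 0.7) = 0.7
  ¬Q: Łukasiewicz ¬ gives 1 − 0.8 = 0.2
  (((¬P → ¬R) → (¬P ∨ ¬R)) ∨ ¬Q) = max(0.7, 0.2) = 0.7
  ¬(((¬P → ¬R) → (¬P ∨ ¬R)) ∨ ¬Q): Łukasiewicz ¬ gives 1 − 0.7 = 0.3
  ¬¬(((¬P → ¬R) → (¬P ∨ ¬R)) ∨ ¬Q): Łukasiewicz ¬ gives 1 − 0.3 = 0.7
  Łukasiewicz value = 0.7
Difference: 0 − 0.7 = -0.70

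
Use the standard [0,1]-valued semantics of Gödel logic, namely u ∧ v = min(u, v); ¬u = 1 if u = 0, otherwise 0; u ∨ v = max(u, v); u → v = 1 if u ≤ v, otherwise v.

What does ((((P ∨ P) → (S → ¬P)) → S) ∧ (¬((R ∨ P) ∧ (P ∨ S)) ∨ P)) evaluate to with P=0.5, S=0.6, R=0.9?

(P ∨ P) = max(0.5, 0.5) = 0.5
¬P: Gödel ¬ of 0.5 = 0 (operand ≠ 0)
(S → ¬P): 0.6 > 0, so result = 0
((P ∨ P) → (S → ¬P)): 0.5 > 0, so result = 0
(((P ∨ P) → (S → ¬P)) → S): 0 ≤ 0.6, so result = 1
(R ∨ P) = max(0.9, 0.5) = 0.9
(P ∨ S) = max(0.5, 0.6) = 0.6
((R ∨ P) ∧ (P ∨ S)) = min(0.9, 0.6) = 0.6
¬((R ∨ P) ∧ (P ∨ S)): Gödel ¬ of 0.6 = 0 (operand ≠ 0)
(¬((R ∨ P) ∧ (P ∨ S)) ∨ P) = max(0, 0.5) = 0.5
((((P ∨ P) → (S → ¬P)) → S) ∧ (¬((R ∨ P) ∧ (P ∨ S)) ∨ P)) = min(1, 0.5) = 0.5

0.50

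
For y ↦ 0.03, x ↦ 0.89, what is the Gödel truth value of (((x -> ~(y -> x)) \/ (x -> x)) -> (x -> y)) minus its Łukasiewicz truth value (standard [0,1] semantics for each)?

-0.11

Gödel evaluation:
  (y -> x): 0.03 ≤ 0.89, so result = 1
  ~(y -> x): Gödel ¬ of 1 = 0 (operand ≠ 0)
  (x -> ~(y -> x)): 0.89 > 0, so result = 0
  (x -> x): 0.89 ≤ 0.89, so result = 1
  ((x -> ~(y -> x)) \/ (x -> x)) = max(0, 1) = 1
  (x -> y): 0.89 > 0.03, so result = 0.03
  (((x -> ~(y -> x)) \/ (x -> x)) -> (x -> y)): 1 > 0.03, so result = 0.03
  Gödel value = 0.03
Łukasiewicz evaluation:
  (y -> x): min(1, 1 − 0.03 + 0.89) = 1
  ~(y -> x): Łukasiewicz ¬ gives 1 − 1 = 0
  (x -> ~(y -> x)): min(1, 1 − 0.89 + 0) = 0.11
  (x -> x): min(1, 1 − 0.89 + 0.89) = 1
  ((x -> ~(y -> x)) \/ (x -> x)) = max(0.11, 1) = 1
  (x -> y): min(1, 1 − 0.89 + 0.03) = 0.14
  (((x -> ~(y -> x)) \/ (x -> x)) -> (x -> y)): min(1, 1 − 1 + 0.14) = 0.14
  Łukasiewicz value = 0.14
Difference: 0.03 − 0.14 = -0.11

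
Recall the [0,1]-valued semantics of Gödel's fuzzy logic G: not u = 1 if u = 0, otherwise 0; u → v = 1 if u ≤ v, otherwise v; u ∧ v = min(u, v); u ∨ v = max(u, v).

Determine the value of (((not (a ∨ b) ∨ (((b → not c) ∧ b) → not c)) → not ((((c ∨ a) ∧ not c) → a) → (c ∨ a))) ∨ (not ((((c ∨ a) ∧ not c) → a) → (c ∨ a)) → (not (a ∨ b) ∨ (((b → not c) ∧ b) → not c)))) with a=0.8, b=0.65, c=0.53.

(a ∨ b) = max(0.8, 0.65) = 0.8
not (a ∨ b): Gödel ¬ of 0.8 = 0 (operand ≠ 0)
not c: Gödel ¬ of 0.53 = 0 (operand ≠ 0)
(b → not c): 0.65 > 0, so result = 0
((b → not c) ∧ b) = min(0, 0.65) = 0
not c: Gödel ¬ of 0.53 = 0 (operand ≠ 0)
(((b → not c) ∧ b) → not c): 0 ≤ 0, so result = 1
(not (a ∨ b) ∨ (((b → not c) ∧ b) → not c)) = max(0, 1) = 1
(c ∨ a) = max(0.53, 0.8) = 0.8
not c: Gödel ¬ of 0.53 = 0 (operand ≠ 0)
((c ∨ a) ∧ not c) = min(0.8, 0) = 0
(((c ∨ a) ∧ not c) → a): 0 ≤ 0.8, so result = 1
(c ∨ a) = max(0.53, 0.8) = 0.8
((((c ∨ a) ∧ not c) → a) → (c ∨ a)): 1 > 0.8, so result = 0.8
not ((((c ∨ a) ∧ not c) → a) → (c ∨ a)): Gödel ¬ of 0.8 = 0 (operand ≠ 0)
((not (a ∨ b) ∨ (((b → not c) ∧ b) → not c)) → not ((((c ∨ a) ∧ not c) → a) → (c ∨ a))): 1 > 0, so result = 0
(c ∨ a) = max(0.53, 0.8) = 0.8
not c: Gödel ¬ of 0.53 = 0 (operand ≠ 0)
((c ∨ a) ∧ not c) = min(0.8, 0) = 0
(((c ∨ a) ∧ not c) → a): 0 ≤ 0.8, so result = 1
(c ∨ a) = max(0.53, 0.8) = 0.8
((((c ∨ a) ∧ not c) → a) → (c ∨ a)): 1 > 0.8, so result = 0.8
not ((((c ∨ a) ∧ not c) → a) → (c ∨ a)): Gödel ¬ of 0.8 = 0 (operand ≠ 0)
(a ∨ b) = max(0.8, 0.65) = 0.8
not (a ∨ b): Gödel ¬ of 0.8 = 0 (operand ≠ 0)
not c: Gödel ¬ of 0.53 = 0 (operand ≠ 0)
(b → not c): 0.65 > 0, so result = 0
((b → not c) ∧ b) = min(0, 0.65) = 0
not c: Gödel ¬ of 0.53 = 0 (operand ≠ 0)
(((b → not c) ∧ b) → not c): 0 ≤ 0, so result = 1
(not (a ∨ b) ∨ (((b → not c) ∧ b) → not c)) = max(0, 1) = 1
(not ((((c ∨ a) ∧ not c) → a) → (c ∨ a)) → (not (a ∨ b) ∨ (((b → not c) ∧ b) → not c))): 0 ≤ 1, so result = 1
(((not (a ∨ b) ∨ (((b → not c) ∧ b) → not c)) → not ((((c ∨ a) ∧ not c) → a) → (c ∨ a))) ∨ (not ((((c ∨ a) ∧ not c) → a) → (c ∨ a)) → (not (a ∨ b) ∨ (((b → not c) ∧ b) → not c)))) = max(0, 1) = 1

1.00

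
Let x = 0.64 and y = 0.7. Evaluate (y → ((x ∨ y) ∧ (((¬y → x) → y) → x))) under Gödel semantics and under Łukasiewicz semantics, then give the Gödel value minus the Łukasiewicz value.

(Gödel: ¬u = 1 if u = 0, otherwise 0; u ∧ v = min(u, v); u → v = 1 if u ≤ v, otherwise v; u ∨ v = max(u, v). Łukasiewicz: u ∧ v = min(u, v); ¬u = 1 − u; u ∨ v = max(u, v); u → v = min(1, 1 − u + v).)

Gödel evaluation:
  (x ∨ y) = max(0.64, 0.7) = 0.7
  ¬y: Gödel ¬ of 0.7 = 0 (operand ≠ 0)
  (¬y → x): 0 ≤ 0.64, so result = 1
  ((¬y → x) → y): 1 > 0.7, so result = 0.7
  (((¬y → x) → y) → x): 0.7 > 0.64, so result = 0.64
  ((x ∨ y) ∧ (((¬y → x) → y) → x)) = min(0.7, 0.64) = 0.64
  (y → ((x ∨ y) ∧ (((¬y → x) → y) → x))): 0.7 > 0.64, so result = 0.64
  Gödel value = 0.64
Łukasiewicz evaluation:
  (x ∨ y) = max(0.64, 0.7) = 0.7
  ¬y: Łukasiewicz ¬ gives 1 − 0.7 = 0.3
  (¬y → x): min(1, 1 − 0.3 + 0.64) = 1
  ((¬y → x) → y): min(1, 1 − 1 + 0.7) = 0.7
  (((¬y → x) → y) → x): min(1, 1 − 0.7 + 0.64) = 0.94
  ((x ∨ y) ∧ (((¬y → x) → y) → x)) = min(0.7, 0.94) = 0.7
  (y → ((x ∨ y) ∧ (((¬y → x) → y) → x))): min(1, 1 − 0.7 + 0.7) = 1
  Łukasiewicz value = 1
Difference: 0.64 − 1 = -0.36

-0.36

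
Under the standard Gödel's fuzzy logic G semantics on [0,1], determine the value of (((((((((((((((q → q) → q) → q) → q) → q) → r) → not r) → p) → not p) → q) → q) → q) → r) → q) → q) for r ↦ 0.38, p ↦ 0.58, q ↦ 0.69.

0.69

(q → q): 0.69 ≤ 0.69, so result = 1
((q → q) → q): 1 > 0.69, so result = 0.69
(((q → q) → q) → q): 0.69 ≤ 0.69, so result = 1
((((q → q) → q) → q) → q): 1 > 0.69, so result = 0.69
(((((q → q) → q) → q) → q) → q): 0.69 ≤ 0.69, so result = 1
((((((q → q) → q) → q) → q) → q) → r): 1 > 0.38, so result = 0.38
not r: Gödel ¬ of 0.38 = 0 (operand ≠ 0)
(((((((q → q) → q) → q) → q) → q) → r) → not r): 0.38 > 0, so result = 0
((((((((q → q) → q) → q) → q) → q) → r) → not r) → p): 0 ≤ 0.58, so result = 1
not p: Gödel ¬ of 0.58 = 0 (operand ≠ 0)
(((((((((q → q) → q) → q) → q) → q) → r) → not r) → p) → not p): 1 > 0, so result = 0
((((((((((q → q) → q) → q) → q) → q) → r) → not r) → p) → not p) → q): 0 ≤ 0.69, so result = 1
(((((((((((q → q) → q) → q) → q) → q) → r) → not r) → p) → not p) → q) → q): 1 > 0.69, so result = 0.69
((((((((((((q → q) → q) → q) → q) → q) → r) → not r) → p) → not p) → q) → q) → q): 0.69 ≤ 0.69, so result = 1
(((((((((((((q → q) → q) → q) → q) → q) → r) → not r) → p) → not p) → q) → q) → q) → r): 1 > 0.38, so result = 0.38
((((((((((((((q → q) → q) → q) → q) → q) → r) → not r) → p) → not p) → q) → q) → q) → r) → q): 0.38 ≤ 0.69, so result = 1
(((((((((((((((q → q) → q) → q) → q) → q) → r) → not r) → p) → not p) → q) → q) → q) → r) → q) → q): 1 > 0.69, so result = 0.69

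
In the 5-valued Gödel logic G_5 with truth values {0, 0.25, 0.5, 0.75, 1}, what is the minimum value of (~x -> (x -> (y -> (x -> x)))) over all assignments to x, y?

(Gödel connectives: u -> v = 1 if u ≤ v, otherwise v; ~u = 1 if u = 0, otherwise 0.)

1.00

Every assignment gives 1. For instance at x = 0, y = 0:
  ~x: Gödel ¬ of 0 = 1 (operand is 0)
  (x -> x): 0 ≤ 0, so result = 1
  (y -> (x -> x)): 0 ≤ 1, so result = 1
  (x -> (y -> (x -> x))): 0 ≤ 1, so result = 1
  (~x -> (x -> (y -> (x -> x)))): 1 ≤ 1, so result = 1
All 25 assignments give value 1 — the formula is a G_5-tautology.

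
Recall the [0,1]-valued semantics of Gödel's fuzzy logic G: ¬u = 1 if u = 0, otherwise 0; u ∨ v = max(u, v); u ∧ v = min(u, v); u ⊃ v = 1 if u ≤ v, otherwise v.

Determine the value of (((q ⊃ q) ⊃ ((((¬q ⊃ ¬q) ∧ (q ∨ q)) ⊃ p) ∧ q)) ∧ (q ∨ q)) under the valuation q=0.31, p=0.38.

(q ⊃ q): 0.31 ≤ 0.31, so result = 1
¬q: Gödel ¬ of 0.31 = 0 (operand ≠ 0)
¬q: Gödel ¬ of 0.31 = 0 (operand ≠ 0)
(¬q ⊃ ¬q): 0 ≤ 0, so result = 1
(q ∨ q) = max(0.31, 0.31) = 0.31
((¬q ⊃ ¬q) ∧ (q ∨ q)) = min(1, 0.31) = 0.31
(((¬q ⊃ ¬q) ∧ (q ∨ q)) ⊃ p): 0.31 ≤ 0.38, so result = 1
((((¬q ⊃ ¬q) ∧ (q ∨ q)) ⊃ p) ∧ q) = min(1, 0.31) = 0.31
((q ⊃ q) ⊃ ((((¬q ⊃ ¬q) ∧ (q ∨ q)) ⊃ p) ∧ q)): 1 > 0.31, so result = 0.31
(q ∨ q) = max(0.31, 0.31) = 0.31
(((q ⊃ q) ⊃ ((((¬q ⊃ ¬q) ∧ (q ∨ q)) ⊃ p) ∧ q)) ∧ (q ∨ q)) = min(0.31, 0.31) = 0.31

0.31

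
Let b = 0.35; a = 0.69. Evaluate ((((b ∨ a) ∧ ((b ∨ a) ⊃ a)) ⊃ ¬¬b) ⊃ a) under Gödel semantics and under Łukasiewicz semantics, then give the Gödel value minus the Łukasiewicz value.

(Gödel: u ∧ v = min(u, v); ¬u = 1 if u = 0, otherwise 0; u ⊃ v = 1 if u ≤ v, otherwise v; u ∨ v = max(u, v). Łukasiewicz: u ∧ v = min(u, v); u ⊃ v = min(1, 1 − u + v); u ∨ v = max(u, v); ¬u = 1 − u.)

Gödel evaluation:
  (b ∨ a) = max(0.35, 0.69) = 0.69
  (b ∨ a) = max(0.35, 0.69) = 0.69
  ((b ∨ a) ⊃ a): 0.69 ≤ 0.69, so result = 1
  ((b ∨ a) ∧ ((b ∨ a) ⊃ a)) = min(0.69, 1) = 0.69
  ¬b: Gödel ¬ of 0.35 = 0 (operand ≠ 0)
  ¬¬b: Gödel ¬ of 0 = 1 (operand is 0)
  (((b ∨ a) ∧ ((b ∨ a) ⊃ a)) ⊃ ¬¬b): 0.69 ≤ 1, so result = 1
  ((((b ∨ a) ∧ ((b ∨ a) ⊃ a)) ⊃ ¬¬b) ⊃ a): 1 > 0.69, so result = 0.69
  Gödel value = 0.69
Łukasiewicz evaluation:
  (b ∨ a) = max(0.35, 0.69) = 0.69
  (b ∨ a) = max(0.35, 0.69) = 0.69
  ((b ∨ a) ⊃ a): min(1, 1 − 0.69 + 0.69) = 1
  ((b ∨ a) ∧ ((b ∨ a) ⊃ a)) = min(0.69, 1) = 0.69
  ¬b: Łukasiewicz ¬ gives 1 − 0.35 = 0.65
  ¬¬b: Łukasiewicz ¬ gives 1 − 0.65 = 0.35
  (((b ∨ a) ∧ ((b ∨ a) ⊃ a)) ⊃ ¬¬b): min(1, 1 − 0.69 + 0.35) = 0.66
  ((((b ∨ a) ∧ ((b ∨ a) ⊃ a)) ⊃ ¬¬b) ⊃ a): min(1, 1 − 0.66 + 0.69) = 1
  Łukasiewicz value = 1
Difference: 0.69 − 1 = -0.31

-0.31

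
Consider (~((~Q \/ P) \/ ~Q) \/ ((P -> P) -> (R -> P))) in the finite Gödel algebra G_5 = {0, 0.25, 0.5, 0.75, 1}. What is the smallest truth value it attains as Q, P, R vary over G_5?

0.00

The minimum is attained at Q = 0, P = 0, R = 0.25:
  ~Q: Gödel ¬ of 0 = 1 (operand is 0)
  (~Q \/ P) = max(1, 0) = 1
  ~Q: Gödel ¬ of 0 = 1 (operand is 0)
  ((~Q \/ P) \/ ~Q) = max(1, 1) = 1
  ~((~Q \/ P) \/ ~Q): Gödel ¬ of 1 = 0 (operand ≠ 0)
  (P -> P): 0 ≤ 0, so result = 1
  (R -> P): 0.25 > 0, so result = 0
  ((P -> P) -> (R -> P)): 1 > 0, so result = 0
  (~((~Q \/ P) \/ ~Q) \/ ((P -> P) -> (R -> P))) = max(0, 0) = 0
Checking all 125 assignments confirms none give a value below 0.00.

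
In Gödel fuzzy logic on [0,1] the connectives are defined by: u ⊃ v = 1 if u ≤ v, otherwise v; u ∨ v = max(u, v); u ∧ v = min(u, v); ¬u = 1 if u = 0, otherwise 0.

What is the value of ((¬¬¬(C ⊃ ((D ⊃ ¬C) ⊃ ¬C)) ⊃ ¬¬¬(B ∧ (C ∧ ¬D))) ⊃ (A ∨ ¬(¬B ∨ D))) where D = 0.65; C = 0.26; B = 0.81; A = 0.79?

0.79

¬C: Gödel ¬ of 0.26 = 0 (operand ≠ 0)
(D ⊃ ¬C): 0.65 > 0, so result = 0
¬C: Gödel ¬ of 0.26 = 0 (operand ≠ 0)
((D ⊃ ¬C) ⊃ ¬C): 0 ≤ 0, so result = 1
(C ⊃ ((D ⊃ ¬C) ⊃ ¬C)): 0.26 ≤ 1, so result = 1
¬(C ⊃ ((D ⊃ ¬C) ⊃ ¬C)): Gödel ¬ of 1 = 0 (operand ≠ 0)
¬¬(C ⊃ ((D ⊃ ¬C) ⊃ ¬C)): Gödel ¬ of 0 = 1 (operand is 0)
¬¬¬(C ⊃ ((D ⊃ ¬C) ⊃ ¬C)): Gödel ¬ of 1 = 0 (operand ≠ 0)
¬D: Gödel ¬ of 0.65 = 0 (operand ≠ 0)
(C ∧ ¬D) = min(0.26, 0) = 0
(B ∧ (C ∧ ¬D)) = min(0.81, 0) = 0
¬(B ∧ (C ∧ ¬D)): Gödel ¬ of 0 = 1 (operand is 0)
¬¬(B ∧ (C ∧ ¬D)): Gödel ¬ of 1 = 0 (operand ≠ 0)
¬¬¬(B ∧ (C ∧ ¬D)): Gödel ¬ of 0 = 1 (operand is 0)
(¬¬¬(C ⊃ ((D ⊃ ¬C) ⊃ ¬C)) ⊃ ¬¬¬(B ∧ (C ∧ ¬D))): 0 ≤ 1, so result = 1
¬B: Gödel ¬ of 0.81 = 0 (operand ≠ 0)
(¬B ∨ D) = max(0, 0.65) = 0.65
¬(¬B ∨ D): Gödel ¬ of 0.65 = 0 (operand ≠ 0)
(A ∨ ¬(¬B ∨ D)) = max(0.79, 0) = 0.79
((¬¬¬(C ⊃ ((D ⊃ ¬C) ⊃ ¬C)) ⊃ ¬¬¬(B ∧ (C ∧ ¬D))) ⊃ (A ∨ ¬(¬B ∨ D))): 1 > 0.79, so result = 0.79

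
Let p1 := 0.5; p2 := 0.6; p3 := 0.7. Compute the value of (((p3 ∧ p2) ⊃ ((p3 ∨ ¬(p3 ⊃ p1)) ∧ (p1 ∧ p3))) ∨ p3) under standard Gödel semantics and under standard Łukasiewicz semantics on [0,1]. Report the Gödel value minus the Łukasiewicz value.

-0.20

Gödel evaluation:
  (p3 ∧ p2) = min(0.7, 0.6) = 0.6
  (p3 ⊃ p1): 0.7 > 0.5, so result = 0.5
  ¬(p3 ⊃ p1): Gödel ¬ of 0.5 = 0 (operand ≠ 0)
  (p3 ∨ ¬(p3 ⊃ p1)) = max(0.7, 0) = 0.7
  (p1 ∧ p3) = min(0.5, 0.7) = 0.5
  ((p3 ∨ ¬(p3 ⊃ p1)) ∧ (p1 ∧ p3)) = min(0.7, 0.5) = 0.5
  ((p3 ∧ p2) ⊃ ((p3 ∨ ¬(p3 ⊃ p1)) ∧ (p1 ∧ p3))): 0.6 > 0.5, so result = 0.5
  (((p3 ∧ p2) ⊃ ((p3 ∨ ¬(p3 ⊃ p1)) ∧ (p1 ∧ p3))) ∨ p3) = max(0.5, 0.7) = 0.7
  Gödel value = 0.7
Łukasiewicz evaluation:
  (p3 ∧ p2) = min(0.7, 0.6) = 0.6
  (p3 ⊃ p1): min(1, 1 − 0.7 + 0.5) = 0.8
  ¬(p3 ⊃ p1): Łukasiewicz ¬ gives 1 − 0.8 = 0.2
  (p3 ∨ ¬(p3 ⊃ p1)) = max(0.7, 0.2) = 0.7
  (p1 ∧ p3) = min(0.5, 0.7) = 0.5
  ((p3 ∨ ¬(p3 ⊃ p1)) ∧ (p1 ∧ p3)) = min(0.7, 0.5) = 0.5
  ((p3 ∧ p2) ⊃ ((p3 ∨ ¬(p3 ⊃ p1)) ∧ (p1 ∧ p3))): min(1, 1 − 0.6 + 0.5) = 0.9
  (((p3 ∧ p2) ⊃ ((p3 ∨ ¬(p3 ⊃ p1)) ∧ (p1 ∧ p3))) ∨ p3) = max(0.9, 0.7) = 0.9
  Łukasiewicz value = 0.9
Difference: 0.7 − 0.9 = -0.20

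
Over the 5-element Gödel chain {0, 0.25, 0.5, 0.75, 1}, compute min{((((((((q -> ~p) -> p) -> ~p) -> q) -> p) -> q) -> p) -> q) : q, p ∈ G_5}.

The minimum is attained at q = 0, p = 0:
  ~p: Gödel ¬ of 0 = 1 (operand is 0)
  (q -> ~p): 0 ≤ 1, so result = 1
  ((q -> ~p) -> p): 1 > 0, so result = 0
  ~p: Gödel ¬ of 0 = 1 (operand is 0)
  (((q -> ~p) -> p) -> ~p): 0 ≤ 1, so result = 1
  ((((q -> ~p) -> p) -> ~p) -> q): 1 > 0, so result = 0
  (((((q -> ~p) -> p) -> ~p) -> q) -> p): 0 ≤ 0, so result = 1
  ((((((q -> ~p) -> p) -> ~p) -> q) -> p) -> q): 1 > 0, so result = 0
  (((((((q -> ~p) -> p) -> ~p) -> q) -> p) -> q) -> p): 0 ≤ 0, so result = 1
  ((((((((q -> ~p) -> p) -> ~p) -> q) -> p) -> q) -> p) -> q): 1 > 0, so result = 0
Checking all 25 assignments confirms none give a value below 0.00.

0.00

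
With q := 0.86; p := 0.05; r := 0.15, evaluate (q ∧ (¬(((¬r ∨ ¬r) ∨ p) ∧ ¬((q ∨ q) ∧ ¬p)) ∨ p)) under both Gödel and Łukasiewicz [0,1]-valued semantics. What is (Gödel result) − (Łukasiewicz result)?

Gödel evaluation:
  ¬r: Gödel ¬ of 0.15 = 0 (operand ≠ 0)
  ¬r: Gödel ¬ of 0.15 = 0 (operand ≠ 0)
  (¬r ∨ ¬r) = max(0, 0) = 0
  ((¬r ∨ ¬r) ∨ p) = max(0, 0.05) = 0.05
  (q ∨ q) = max(0.86, 0.86) = 0.86
  ¬p: Gödel ¬ of 0.05 = 0 (operand ≠ 0)
  ((q ∨ q) ∧ ¬p) = min(0.86, 0) = 0
  ¬((q ∨ q) ∧ ¬p): Gödel ¬ of 0 = 1 (operand is 0)
  (((¬r ∨ ¬r) ∨ p) ∧ ¬((q ∨ q) ∧ ¬p)) = min(0.05, 1) = 0.05
  ¬(((¬r ∨ ¬r) ∨ p) ∧ ¬((q ∨ q) ∧ ¬p)): Gödel ¬ of 0.05 = 0 (operand ≠ 0)
  (¬(((¬r ∨ ¬r) ∨ p) ∧ ¬((q ∨ q) ∧ ¬p)) ∨ p) = max(0, 0.05) = 0.05
  (q ∧ (¬(((¬r ∨ ¬r) ∨ p) ∧ ¬((q ∨ q) ∧ ¬p)) ∨ p)) = min(0.86, 0.05) = 0.05
  Gödel value = 0.05
Łukasiewicz evaluation:
  ¬r: Łukasiewicz ¬ gives 1 − 0.15 = 0.85
  ¬r: Łukasiewicz ¬ gives 1 − 0.15 = 0.85
  (¬r ∨ ¬r) = max(0.85, 0.85) = 0.85
  ((¬r ∨ ¬r) ∨ p) = max(0.85, 0.05) = 0.85
  (q ∨ q) = max(0.86, 0.86) = 0.86
  ¬p: Łukasiewicz ¬ gives 1 − 0.05 = 0.95
  ((q ∨ q) ∧ ¬p) = min(0.86, 0.95) = 0.86
  ¬((q ∨ q) ∧ ¬p): Łukasiewicz ¬ gives 1 − 0.86 = 0.14
  (((¬r ∨ ¬r) ∨ p) ∧ ¬((q ∨ q) ∧ ¬p)) = min(0.85, 0.14) = 0.14
  ¬(((¬r ∨ ¬r) ∨ p) ∧ ¬((q ∨ q) ∧ ¬p)): Łukasiewicz ¬ gives 1 − 0.14 = 0.86
  (¬(((¬r ∨ ¬r) ∨ p) ∧ ¬((q ∨ q) ∧ ¬p)) ∨ p) = max(0.86, 0.05) = 0.86
  (q ∧ (¬(((¬r ∨ ¬r) ∨ p) ∧ ¬((q ∨ q) ∧ ¬p)) ∨ p)) = min(0.86, 0.86) = 0.86
  Łukasiewicz value = 0.86
Difference: 0.05 − 0.86 = -0.81

-0.81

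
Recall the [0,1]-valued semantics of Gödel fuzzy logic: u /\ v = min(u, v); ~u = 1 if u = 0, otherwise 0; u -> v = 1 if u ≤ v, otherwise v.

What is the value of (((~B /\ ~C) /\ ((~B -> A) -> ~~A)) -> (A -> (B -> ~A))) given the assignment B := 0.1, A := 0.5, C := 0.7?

~B: Gödel ¬ of 0.1 = 0 (operand ≠ 0)
~C: Gödel ¬ of 0.7 = 0 (operand ≠ 0)
(~B /\ ~C) = min(0, 0) = 0
~B: Gödel ¬ of 0.1 = 0 (operand ≠ 0)
(~B -> A): 0 ≤ 0.5, so result = 1
~A: Gödel ¬ of 0.5 = 0 (operand ≠ 0)
~~A: Gödel ¬ of 0 = 1 (operand is 0)
((~B -> A) -> ~~A): 1 ≤ 1, so result = 1
((~B /\ ~C) /\ ((~B -> A) -> ~~A)) = min(0, 1) = 0
~A: Gödel ¬ of 0.5 = 0 (operand ≠ 0)
(B -> ~A): 0.1 > 0, so result = 0
(A -> (B -> ~A)): 0.5 > 0, so result = 0
(((~B /\ ~C) /\ ((~B -> A) -> ~~A)) -> (A -> (B -> ~A))): 0 ≤ 0, so result = 1

1.00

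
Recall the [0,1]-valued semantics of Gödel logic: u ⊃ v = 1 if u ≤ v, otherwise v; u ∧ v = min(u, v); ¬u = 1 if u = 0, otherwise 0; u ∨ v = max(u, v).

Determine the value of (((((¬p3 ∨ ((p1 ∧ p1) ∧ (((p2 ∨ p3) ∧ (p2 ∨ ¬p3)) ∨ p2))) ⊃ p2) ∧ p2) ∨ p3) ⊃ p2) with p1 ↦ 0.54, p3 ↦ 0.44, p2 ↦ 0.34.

0.34

¬p3: Gödel ¬ of 0.44 = 0 (operand ≠ 0)
(p1 ∧ p1) = min(0.54, 0.54) = 0.54
(p2 ∨ p3) = max(0.34, 0.44) = 0.44
¬p3: Gödel ¬ of 0.44 = 0 (operand ≠ 0)
(p2 ∨ ¬p3) = max(0.34, 0) = 0.34
((p2 ∨ p3) ∧ (p2 ∨ ¬p3)) = min(0.44, 0.34) = 0.34
(((p2 ∨ p3) ∧ (p2 ∨ ¬p3)) ∨ p2) = max(0.34, 0.34) = 0.34
((p1 ∧ p1) ∧ (((p2 ∨ p3) ∧ (p2 ∨ ¬p3)) ∨ p2)) = min(0.54, 0.34) = 0.34
(¬p3 ∨ ((p1 ∧ p1) ∧ (((p2 ∨ p3) ∧ (p2 ∨ ¬p3)) ∨ p2))) = max(0, 0.34) = 0.34
((¬p3 ∨ ((p1 ∧ p1) ∧ (((p2 ∨ p3) ∧ (p2 ∨ ¬p3)) ∨ p2))) ⊃ p2): 0.34 ≤ 0.34, so result = 1
(((¬p3 ∨ ((p1 ∧ p1) ∧ (((p2 ∨ p3) ∧ (p2 ∨ ¬p3)) ∨ p2))) ⊃ p2) ∧ p2) = min(1, 0.34) = 0.34
((((¬p3 ∨ ((p1 ∧ p1) ∧ (((p2 ∨ p3) ∧ (p2 ∨ ¬p3)) ∨ p2))) ⊃ p2) ∧ p2) ∨ p3) = max(0.34, 0.44) = 0.44
(((((¬p3 ∨ ((p1 ∧ p1) ∧ (((p2 ∨ p3) ∧ (p2 ∨ ¬p3)) ∨ p2))) ⊃ p2) ∧ p2) ∨ p3) ⊃ p2): 0.44 > 0.34, so result = 0.34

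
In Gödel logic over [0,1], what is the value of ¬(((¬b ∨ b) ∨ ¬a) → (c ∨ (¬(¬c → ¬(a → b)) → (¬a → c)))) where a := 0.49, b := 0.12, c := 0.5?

¬b: Gödel ¬ of 0.12 = 0 (operand ≠ 0)
(¬b ∨ b) = max(0, 0.12) = 0.12
¬a: Gödel ¬ of 0.49 = 0 (operand ≠ 0)
((¬b ∨ b) ∨ ¬a) = max(0.12, 0) = 0.12
¬c: Gödel ¬ of 0.5 = 0 (operand ≠ 0)
(a → b): 0.49 > 0.12, so result = 0.12
¬(a → b): Gödel ¬ of 0.12 = 0 (operand ≠ 0)
(¬c → ¬(a → b)): 0 ≤ 0, so result = 1
¬(¬c → ¬(a → b)): Gödel ¬ of 1 = 0 (operand ≠ 0)
¬a: Gödel ¬ of 0.49 = 0 (operand ≠ 0)
(¬a → c): 0 ≤ 0.5, so result = 1
(¬(¬c → ¬(a → b)) → (¬a → c)): 0 ≤ 1, so result = 1
(c ∨ (¬(¬c → ¬(a → b)) → (¬a → c))) = max(0.5, 1) = 1
(((¬b ∨ b) ∨ ¬a) → (c ∨ (¬(¬c → ¬(a → b)) → (¬a → c)))): 0.12 ≤ 1, so result = 1
¬(((¬b ∨ b) ∨ ¬a) → (c ∨ (¬(¬c → ¬(a → b)) → (¬a → c)))): Gödel ¬ of 1 = 0 (operand ≠ 0)

0.00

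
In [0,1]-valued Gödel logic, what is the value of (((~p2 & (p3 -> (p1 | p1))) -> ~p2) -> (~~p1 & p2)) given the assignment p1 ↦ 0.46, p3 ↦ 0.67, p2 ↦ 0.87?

~p2: Gödel ¬ of 0.87 = 0 (operand ≠ 0)
(p1 | p1) = max(0.46, 0.46) = 0.46
(p3 -> (p1 | p1)): 0.67 > 0.46, so result = 0.46
(~p2 & (p3 -> (p1 | p1))) = min(0, 0.46) = 0
~p2: Gödel ¬ of 0.87 = 0 (operand ≠ 0)
((~p2 & (p3 -> (p1 | p1))) -> ~p2): 0 ≤ 0, so result = 1
~p1: Gödel ¬ of 0.46 = 0 (operand ≠ 0)
~~p1: Gödel ¬ of 0 = 1 (operand is 0)
(~~p1 & p2) = min(1, 0.87) = 0.87
(((~p2 & (p3 -> (p1 | p1))) -> ~p2) -> (~~p1 & p2)): 1 > 0.87, so result = 0.87

0.87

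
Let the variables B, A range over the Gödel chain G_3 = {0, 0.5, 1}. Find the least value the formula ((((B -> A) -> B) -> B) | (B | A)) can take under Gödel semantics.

The minimum is attained at B = 0.5, A = 0:
  (B -> A): 0.5 > 0, so result = 0
  ((B -> A) -> B): 0 ≤ 0.5, so result = 1
  (((B -> A) -> B) -> B): 1 > 0.5, so result = 0.5
  (B | A) = max(0.5, 0) = 0.5
  ((((B -> A) -> B) -> B) | (B | A)) = max(0.5, 0.5) = 0.5
Checking all 9 assignments confirms none give a value below 0.50.

0.50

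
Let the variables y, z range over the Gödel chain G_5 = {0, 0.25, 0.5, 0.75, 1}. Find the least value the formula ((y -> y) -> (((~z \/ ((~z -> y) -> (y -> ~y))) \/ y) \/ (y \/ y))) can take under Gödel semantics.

The minimum is attained at y = 0.25, z = 0.25:
  (y -> y): 0.25 ≤ 0.25, so result = 1
  ~z: Gödel ¬ of 0.25 = 0 (operand ≠ 0)
  ~z: Gödel ¬ of 0.25 = 0 (operand ≠ 0)
  (~z -> y): 0 ≤ 0.25, so result = 1
  ~y: Gödel ¬ of 0.25 = 0 (operand ≠ 0)
  (y -> ~y): 0.25 > 0, so result = 0
  ((~z -> y) -> (y -> ~y)): 1 > 0, so result = 0
  (~z \/ ((~z -> y) -> (y -> ~y))) = max(0, 0) = 0
  ((~z \/ ((~z -> y) -> (y -> ~y))) \/ y) = max(0, 0.25) = 0.25
  (y \/ y) = max(0.25, 0.25) = 0.25
  (((~z \/ ((~z -> y) -> (y -> ~y))) \/ y) \/ (y \/ y)) = max(0.25, 0.25) = 0.25
  ((y -> y) -> (((~z \/ ((~z -> y) -> (y -> ~y))) \/ y) \/ (y \/ y))): 1 > 0.25, so result = 0.25
Checking all 25 assignments confirms none give a value below 0.25.

0.25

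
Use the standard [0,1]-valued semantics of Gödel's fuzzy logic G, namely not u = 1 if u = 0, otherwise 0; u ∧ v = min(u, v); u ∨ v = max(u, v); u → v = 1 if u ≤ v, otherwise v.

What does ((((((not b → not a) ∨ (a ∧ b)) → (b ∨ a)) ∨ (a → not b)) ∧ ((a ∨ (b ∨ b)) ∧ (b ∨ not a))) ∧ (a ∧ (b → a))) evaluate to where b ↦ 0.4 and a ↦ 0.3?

0.30

not b: Gödel ¬ of 0.4 = 0 (operand ≠ 0)
not a: Gödel ¬ of 0.3 = 0 (operand ≠ 0)
(not b → not a): 0 ≤ 0, so result = 1
(a ∧ b) = min(0.3, 0.4) = 0.3
((not b → not a) ∨ (a ∧ b)) = max(1, 0.3) = 1
(b ∨ a) = max(0.4, 0.3) = 0.4
(((not b → not a) ∨ (a ∧ b)) → (b ∨ a)): 1 > 0.4, so result = 0.4
not b: Gödel ¬ of 0.4 = 0 (operand ≠ 0)
(a → not b): 0.3 > 0, so result = 0
((((not b → not a) ∨ (a ∧ b)) → (b ∨ a)) ∨ (a → not b)) = max(0.4, 0) = 0.4
(b ∨ b) = max(0.4, 0.4) = 0.4
(a ∨ (b ∨ b)) = max(0.3, 0.4) = 0.4
not a: Gödel ¬ of 0.3 = 0 (operand ≠ 0)
(b ∨ not a) = max(0.4, 0) = 0.4
((a ∨ (b ∨ b)) ∧ (b ∨ not a)) = min(0.4, 0.4) = 0.4
(((((not b → not a) ∨ (a ∧ b)) → (b ∨ a)) ∨ (a → not b)) ∧ ((a ∨ (b ∨ b)) ∧ (b ∨ not a))) = min(0.4, 0.4) = 0.4
(b → a): 0.4 > 0.3, so result = 0.3
(a ∧ (b → a)) = min(0.3, 0.3) = 0.3
((((((not b → not a) ∨ (a ∧ b)) → (b ∨ a)) ∨ (a → not b)) ∧ ((a ∨ (b ∨ b)) ∧ (b ∨ not a))) ∧ (a ∧ (b → a))) = min(0.4, 0.3) = 0.3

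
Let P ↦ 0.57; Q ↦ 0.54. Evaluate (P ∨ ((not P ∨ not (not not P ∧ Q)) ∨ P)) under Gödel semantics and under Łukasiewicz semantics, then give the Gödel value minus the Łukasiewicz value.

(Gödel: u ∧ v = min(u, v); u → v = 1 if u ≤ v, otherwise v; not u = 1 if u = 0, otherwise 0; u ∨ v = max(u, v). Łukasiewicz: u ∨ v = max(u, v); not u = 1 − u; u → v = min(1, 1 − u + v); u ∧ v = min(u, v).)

0.00

Gödel evaluation:
  not P: Gödel ¬ of 0.57 = 0 (operand ≠ 0)
  not P: Gödel ¬ of 0.57 = 0 (operand ≠ 0)
  not not P: Gödel ¬ of 0 = 1 (operand is 0)
  (not not P ∧ Q) = min(1, 0.54) = 0.54
  not (not not P ∧ Q): Gödel ¬ of 0.54 = 0 (operand ≠ 0)
  (not P ∨ not (not not P ∧ Q)) = max(0, 0) = 0
  ((not P ∨ not (not not P ∧ Q)) ∨ P) = max(0, 0.57) = 0.57
  (P ∨ ((not P ∨ not (not not P ∧ Q)) ∨ P)) = max(0.57, 0.57) = 0.57
  Gödel value = 0.57
Łukasiewicz evaluation:
  not P: Łukasiewicz ¬ gives 1 − 0.57 = 0.43
  not P: Łukasiewicz ¬ gives 1 − 0.57 = 0.43
  not not P: Łukasiewicz ¬ gives 1 − 0.43 = 0.57
  (not not P ∧ Q) = min(0.57, 0.54) = 0.54
  not (not not P ∧ Q): Łukasiewicz ¬ gives 1 − 0.54 = 0.46
  (not P ∨ not (not not P ∧ Q)) = max(0.43, 0.46) = 0.46
  ((not P ∨ not (not not P ∧ Q)) ∨ P) = max(0.46, 0.57) = 0.57
  (P ∨ ((not P ∨ not (not not P ∧ Q)) ∨ P)) = max(0.57, 0.57) = 0.57
  Łukasiewicz value = 0.57
Difference: 0.57 − 0.57 = 0.00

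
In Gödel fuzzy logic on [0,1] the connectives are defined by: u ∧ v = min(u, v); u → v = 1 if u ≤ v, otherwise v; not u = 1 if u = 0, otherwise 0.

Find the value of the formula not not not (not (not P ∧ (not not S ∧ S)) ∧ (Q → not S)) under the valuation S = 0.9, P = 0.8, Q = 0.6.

not P: Gödel ¬ of 0.8 = 0 (operand ≠ 0)
not S: Gödel ¬ of 0.9 = 0 (operand ≠ 0)
not not S: Gödel ¬ of 0 = 1 (operand is 0)
(not not S ∧ S) = min(1, 0.9) = 0.9
(not P ∧ (not not S ∧ S)) = min(0, 0.9) = 0
not (not P ∧ (not not S ∧ S)): Gödel ¬ of 0 = 1 (operand is 0)
not S: Gödel ¬ of 0.9 = 0 (operand ≠ 0)
(Q → not S): 0.6 > 0, so result = 0
(not (not P ∧ (not not S ∧ S)) ∧ (Q → not S)) = min(1, 0) = 0
not (not (not P ∧ (not not S ∧ S)) ∧ (Q → not S)): Gödel ¬ of 0 = 1 (operand is 0)
not not (not (not P ∧ (not not S ∧ S)) ∧ (Q → not S)): Gödel ¬ of 1 = 0 (operand ≠ 0)
not not not (not (not P ∧ (not not S ∧ S)) ∧ (Q → not S)): Gödel ¬ of 0 = 1 (operand is 0)

1.00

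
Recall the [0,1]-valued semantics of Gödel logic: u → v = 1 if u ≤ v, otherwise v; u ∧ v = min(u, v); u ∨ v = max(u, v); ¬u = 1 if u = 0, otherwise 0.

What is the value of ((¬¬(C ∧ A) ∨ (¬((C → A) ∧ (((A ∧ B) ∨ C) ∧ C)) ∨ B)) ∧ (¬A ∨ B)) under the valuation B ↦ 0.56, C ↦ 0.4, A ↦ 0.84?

0.56

(C ∧ A) = min(0.4, 0.84) = 0.4
¬(C ∧ A): Gödel ¬ of 0.4 = 0 (operand ≠ 0)
¬¬(C ∧ A): Gödel ¬ of 0 = 1 (operand is 0)
(C → A): 0.4 ≤ 0.84, so result = 1
(A ∧ B) = min(0.84, 0.56) = 0.56
((A ∧ B) ∨ C) = max(0.56, 0.4) = 0.56
(((A ∧ B) ∨ C) ∧ C) = min(0.56, 0.4) = 0.4
((C → A) ∧ (((A ∧ B) ∨ C) ∧ C)) = min(1, 0.4) = 0.4
¬((C → A) ∧ (((A ∧ B) ∨ C) ∧ C)): Gödel ¬ of 0.4 = 0 (operand ≠ 0)
(¬((C → A) ∧ (((A ∧ B) ∨ C) ∧ C)) ∨ B) = max(0, 0.56) = 0.56
(¬¬(C ∧ A) ∨ (¬((C → A) ∧ (((A ∧ B) ∨ C) ∧ C)) ∨ B)) = max(1, 0.56) = 1
¬A: Gödel ¬ of 0.84 = 0 (operand ≠ 0)
(¬A ∨ B) = max(0, 0.56) = 0.56
((¬¬(C ∧ A) ∨ (¬((C → A) ∧ (((A ∧ B) ∨ C) ∧ C)) ∨ B)) ∧ (¬A ∨ B)) = min(1, 0.56) = 0.56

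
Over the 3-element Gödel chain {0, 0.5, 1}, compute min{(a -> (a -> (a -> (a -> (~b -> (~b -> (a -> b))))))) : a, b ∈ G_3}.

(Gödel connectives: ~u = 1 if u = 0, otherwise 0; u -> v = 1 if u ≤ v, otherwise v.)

The minimum is attained at a = 0.5, b = 0:
  ~b: Gödel ¬ of 0 = 1 (operand is 0)
  ~b: Gödel ¬ of 0 = 1 (operand is 0)
  (a -> b): 0.5 > 0, so result = 0
  (~b -> (a -> b)): 1 > 0, so result = 0
  (~b -> (~b -> (a -> b))): 1 > 0, so result = 0
  (a -> (~b -> (~b -> (a -> b)))): 0.5 > 0, so result = 0
  (a -> (a -> (~b -> (~b -> (a -> b))))): 0.5 > 0, so result = 0
  (a -> (a -> (a -> (~b -> (~b -> (a -> b)))))): 0.5 > 0, so result = 0
  (a -> (a -> (a -> (a -> (~b -> (~b -> (a -> b))))))): 0.5 > 0, so result = 0
Checking all 9 assignments confirms none give a value below 0.00.

0.00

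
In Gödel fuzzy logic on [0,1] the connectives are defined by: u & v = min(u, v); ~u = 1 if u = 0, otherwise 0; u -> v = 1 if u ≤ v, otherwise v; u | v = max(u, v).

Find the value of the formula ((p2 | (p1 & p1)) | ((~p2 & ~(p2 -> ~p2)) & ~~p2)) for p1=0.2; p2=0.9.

(p1 & p1) = min(0.2, 0.2) = 0.2
(p2 | (p1 & p1)) = max(0.9, 0.2) = 0.9
~p2: Gödel ¬ of 0.9 = 0 (operand ≠ 0)
~p2: Gödel ¬ of 0.9 = 0 (operand ≠ 0)
(p2 -> ~p2): 0.9 > 0, so result = 0
~(p2 -> ~p2): Gödel ¬ of 0 = 1 (operand is 0)
(~p2 & ~(p2 -> ~p2)) = min(0, 1) = 0
~p2: Gödel ¬ of 0.9 = 0 (operand ≠ 0)
~~p2: Gödel ¬ of 0 = 1 (operand is 0)
((~p2 & ~(p2 -> ~p2)) & ~~p2) = min(0, 1) = 0
((p2 | (p1 & p1)) | ((~p2 & ~(p2 -> ~p2)) & ~~p2)) = max(0.9, 0) = 0.9

0.90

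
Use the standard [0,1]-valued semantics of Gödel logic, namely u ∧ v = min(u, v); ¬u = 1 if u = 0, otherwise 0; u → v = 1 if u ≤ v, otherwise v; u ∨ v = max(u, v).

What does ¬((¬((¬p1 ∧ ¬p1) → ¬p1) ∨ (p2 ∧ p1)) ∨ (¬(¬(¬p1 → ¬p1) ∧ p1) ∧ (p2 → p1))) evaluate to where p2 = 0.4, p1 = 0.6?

¬p1: Gödel ¬ of 0.6 = 0 (operand ≠ 0)
¬p1: Gödel ¬ of 0.6 = 0 (operand ≠ 0)
(¬p1 ∧ ¬p1) = min(0, 0) = 0
¬p1: Gödel ¬ of 0.6 = 0 (operand ≠ 0)
((¬p1 ∧ ¬p1) → ¬p1): 0 ≤ 0, so result = 1
¬((¬p1 ∧ ¬p1) → ¬p1): Gödel ¬ of 1 = 0 (operand ≠ 0)
(p2 ∧ p1) = min(0.4, 0.6) = 0.4
(¬((¬p1 ∧ ¬p1) → ¬p1) ∨ (p2 ∧ p1)) = max(0, 0.4) = 0.4
¬p1: Gödel ¬ of 0.6 = 0 (operand ≠ 0)
¬p1: Gödel ¬ of 0.6 = 0 (operand ≠ 0)
(¬p1 → ¬p1): 0 ≤ 0, so result = 1
¬(¬p1 → ¬p1): Gödel ¬ of 1 = 0 (operand ≠ 0)
(¬(¬p1 → ¬p1) ∧ p1) = min(0, 0.6) = 0
¬(¬(¬p1 → ¬p1) ∧ p1): Gödel ¬ of 0 = 1 (operand is 0)
(p2 → p1): 0.4 ≤ 0.6, so result = 1
(¬(¬(¬p1 → ¬p1) ∧ p1) ∧ (p2 → p1)) = min(1, 1) = 1
((¬((¬p1 ∧ ¬p1) → ¬p1) ∨ (p2 ∧ p1)) ∨ (¬(¬(¬p1 → ¬p1) ∧ p1) ∧ (p2 → p1))) = max(0.4, 1) = 1
¬((¬((¬p1 ∧ ¬p1) → ¬p1) ∨ (p2 ∧ p1)) ∨ (¬(¬(¬p1 → ¬p1) ∧ p1) ∧ (p2 → p1))): Gödel ¬ of 1 = 0 (operand ≠ 0)

0.00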